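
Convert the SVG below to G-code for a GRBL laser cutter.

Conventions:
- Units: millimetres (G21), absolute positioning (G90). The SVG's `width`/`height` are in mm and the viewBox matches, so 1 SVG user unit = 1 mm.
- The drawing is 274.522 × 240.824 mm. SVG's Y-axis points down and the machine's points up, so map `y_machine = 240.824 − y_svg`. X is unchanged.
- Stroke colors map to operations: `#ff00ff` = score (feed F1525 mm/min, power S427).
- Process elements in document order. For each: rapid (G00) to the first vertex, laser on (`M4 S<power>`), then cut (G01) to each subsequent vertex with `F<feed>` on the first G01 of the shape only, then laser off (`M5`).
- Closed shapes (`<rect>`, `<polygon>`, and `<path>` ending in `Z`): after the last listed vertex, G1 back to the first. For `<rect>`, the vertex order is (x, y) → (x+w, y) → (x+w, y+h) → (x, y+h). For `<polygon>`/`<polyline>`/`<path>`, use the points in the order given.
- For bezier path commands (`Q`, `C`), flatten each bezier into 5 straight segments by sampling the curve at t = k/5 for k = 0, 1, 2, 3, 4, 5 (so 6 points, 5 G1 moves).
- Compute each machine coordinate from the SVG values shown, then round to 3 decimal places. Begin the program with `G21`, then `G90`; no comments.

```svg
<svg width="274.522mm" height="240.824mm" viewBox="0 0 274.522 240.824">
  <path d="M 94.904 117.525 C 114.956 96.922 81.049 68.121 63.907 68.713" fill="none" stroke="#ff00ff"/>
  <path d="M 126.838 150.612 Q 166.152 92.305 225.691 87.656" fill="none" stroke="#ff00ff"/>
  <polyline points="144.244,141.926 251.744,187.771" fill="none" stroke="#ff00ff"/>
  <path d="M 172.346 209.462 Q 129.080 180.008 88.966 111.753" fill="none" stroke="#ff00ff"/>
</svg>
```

Since the viewBox matches the mm dimensions, user units are millimetres directly. The only transform is the Y-flip y_m = 240.824 − y_svg.

Shape 1 is a cubic bezier drawn with `<path>`. Its stroke #ff00ff means score at S427, F1525. After flipping Y the toolpath is (94.904,123.299) → (101.026,136.344) → (97.592,149.552) → (87.998,161.119) → (75.638,169.240) → (63.907,172.111).

Shape 2 is a quadratic bezier drawn with `<path>`. Its stroke #ff00ff means score at S427, F1525. After flipping Y the toolpath is (126.838,90.212) → (143.373,111.388) → (161.525,128.272) → (181.296,140.864) → (202.684,149.162) → (225.691,153.168).

Shape 3 is a line segment drawn with `<polyline>`. Its stroke #ff00ff means score at S427, F1525. After flipping Y the toolpath is (144.244,98.898) → (251.744,53.053).

Shape 4 is a quadratic bezier drawn with `<path>`. Its stroke #ff00ff means score at S427, F1525. After flipping Y the toolpath is (172.346,31.362) → (155.166,44.696) → (138.238,61.133) → (121.562,80.675) → (105.138,103.321) → (88.966,129.071).

G21
G90
G00 X94.904 Y123.299
M4 S427
G01 X101.026 Y136.344 F1525
G01 X97.592 Y149.552
G01 X87.998 Y161.119
G01 X75.638 Y169.240
G01 X63.907 Y172.111
M5
G00 X126.838 Y90.212
M4 S427
G01 X143.373 Y111.388 F1525
G01 X161.525 Y128.272
G01 X181.296 Y140.864
G01 X202.684 Y149.162
G01 X225.691 Y153.168
M5
G00 X144.244 Y98.898
M4 S427
G01 X251.744 Y53.053 F1525
M5
G00 X172.346 Y31.362
M4 S427
G01 X155.166 Y44.696 F1525
G01 X138.238 Y61.133
G01 X121.562 Y80.675
G01 X105.138 Y103.321
G01 X88.966 Y129.071
M5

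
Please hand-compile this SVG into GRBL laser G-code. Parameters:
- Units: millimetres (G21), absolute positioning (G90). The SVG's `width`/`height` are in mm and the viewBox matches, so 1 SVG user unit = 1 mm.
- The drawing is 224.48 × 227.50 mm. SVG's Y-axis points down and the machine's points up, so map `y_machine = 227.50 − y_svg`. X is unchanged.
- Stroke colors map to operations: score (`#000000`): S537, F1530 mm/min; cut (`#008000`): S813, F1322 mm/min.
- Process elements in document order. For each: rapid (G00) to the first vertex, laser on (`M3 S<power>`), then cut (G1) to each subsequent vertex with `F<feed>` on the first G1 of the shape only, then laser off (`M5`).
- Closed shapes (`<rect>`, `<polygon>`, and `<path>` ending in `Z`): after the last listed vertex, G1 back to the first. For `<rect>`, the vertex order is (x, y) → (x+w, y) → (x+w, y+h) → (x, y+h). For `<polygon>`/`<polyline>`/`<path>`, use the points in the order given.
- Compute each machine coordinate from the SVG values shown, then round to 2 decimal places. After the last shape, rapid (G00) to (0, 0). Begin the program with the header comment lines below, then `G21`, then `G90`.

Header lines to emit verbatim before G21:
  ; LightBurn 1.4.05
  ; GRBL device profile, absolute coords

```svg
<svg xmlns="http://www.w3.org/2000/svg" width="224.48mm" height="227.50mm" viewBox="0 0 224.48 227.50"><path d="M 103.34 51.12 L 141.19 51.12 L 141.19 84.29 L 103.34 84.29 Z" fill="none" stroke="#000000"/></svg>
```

; LightBurn 1.4.05
; GRBL device profile, absolute coords
G21
G90
G00 X103.34 Y176.38
M3 S537
G1 X141.19 Y176.38 F1530
G1 X141.19 Y143.21
G1 X103.34 Y143.21
G1 X103.34 Y176.38
M5
G00 X0.00 Y0.00

1 u = 1 mm; y_m = 227.50 − y.

[1] `<path>` rectangle, #000000→score S537 F1530: (103.34,176.38) → (141.19,176.38) → (141.19,143.21) → (103.34,143.21) → (103.34,176.38) (closed)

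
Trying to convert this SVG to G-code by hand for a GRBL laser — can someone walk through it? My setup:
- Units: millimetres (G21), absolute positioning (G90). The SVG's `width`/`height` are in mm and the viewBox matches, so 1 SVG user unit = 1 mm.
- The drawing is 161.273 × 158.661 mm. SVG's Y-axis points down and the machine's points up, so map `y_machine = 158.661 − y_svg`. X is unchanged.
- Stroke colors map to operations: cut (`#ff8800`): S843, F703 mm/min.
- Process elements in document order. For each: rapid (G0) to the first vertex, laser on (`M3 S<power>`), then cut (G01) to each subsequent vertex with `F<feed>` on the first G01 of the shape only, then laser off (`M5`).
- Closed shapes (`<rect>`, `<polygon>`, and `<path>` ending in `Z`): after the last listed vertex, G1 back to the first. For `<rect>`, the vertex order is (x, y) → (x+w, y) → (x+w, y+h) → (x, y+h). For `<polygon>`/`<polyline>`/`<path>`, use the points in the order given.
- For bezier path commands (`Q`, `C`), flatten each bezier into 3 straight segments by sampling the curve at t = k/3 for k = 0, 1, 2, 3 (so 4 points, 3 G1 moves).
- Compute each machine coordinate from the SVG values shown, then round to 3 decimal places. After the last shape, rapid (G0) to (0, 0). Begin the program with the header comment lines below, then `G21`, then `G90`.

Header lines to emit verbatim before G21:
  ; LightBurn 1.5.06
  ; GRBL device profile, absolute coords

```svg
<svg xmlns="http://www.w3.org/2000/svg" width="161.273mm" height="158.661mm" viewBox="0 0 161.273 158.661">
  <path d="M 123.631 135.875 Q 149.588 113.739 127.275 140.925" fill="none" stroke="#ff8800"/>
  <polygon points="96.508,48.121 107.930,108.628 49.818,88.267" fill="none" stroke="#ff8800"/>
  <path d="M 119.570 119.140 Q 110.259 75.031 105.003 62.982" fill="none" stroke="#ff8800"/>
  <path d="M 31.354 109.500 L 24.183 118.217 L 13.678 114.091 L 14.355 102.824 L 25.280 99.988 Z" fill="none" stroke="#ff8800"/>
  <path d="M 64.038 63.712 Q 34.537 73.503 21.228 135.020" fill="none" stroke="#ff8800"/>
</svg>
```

; LightBurn 1.5.06
; GRBL device profile, absolute coords
G21
G90
G0 X123.631 Y22.786
M3 S843
G01 X135.572 Y32.063 F703
G01 X136.787 Y30.380
G01 X127.275 Y17.736
M5
G0 X96.508 Y110.540
M3 S843
G01 X107.930 Y50.033 F703
G01 X49.818 Y70.394
G01 X96.508 Y110.540
M5
G0 X119.570 Y39.521
M3 S843
G01 X113.813 Y65.365 F703
G01 X108.958 Y84.084
G01 X105.003 Y95.679
M5
G0 X31.354 Y49.161
M3 S843
G01 X24.183 Y40.444 F703
G01 X13.678 Y44.570
G01 X14.355 Y55.837
G01 X25.280 Y58.673
G01 X31.354 Y49.161
M5
G0 X64.038 Y94.949
M3 S843
G01 X46.170 Y82.674 F703
G01 X31.900 Y58.905
G01 X21.228 Y23.641
M5
G0 X0.000 Y0.000

Since the viewBox matches the mm dimensions, user units are millimetres directly. The only transform is the Y-flip y_m = 158.661 − y_svg.

Shape 1 is a quadratic bezier drawn with `<path>`. Its stroke #ff8800 means cut at S843, F703. After flipping Y the toolpath is (123.631,22.786) → (135.572,32.063) → (136.787,30.380) → (127.275,17.736).

Shape 2 is a regular polygon drawn with `<polygon>`. Its stroke #ff8800 means cut at S843, F703. After flipping Y the toolpath is (96.508,110.540) → (107.930,50.033) → (49.818,70.394) → (96.508,110.540), returning to the start.

Shape 3 is a quadratic bezier drawn with `<path>`. Its stroke #ff8800 means cut at S843, F703. After flipping Y the toolpath is (119.570,39.521) → (113.813,65.365) → (108.958,84.084) → (105.003,95.679).

Shape 4 is a regular polygon drawn with `<path>`. Its stroke #ff8800 means cut at S843, F703. After flipping Y the toolpath is (31.354,49.161) → (24.183,40.444) → (13.678,44.570) → (14.355,55.837) → (25.280,58.673) → (31.354,49.161), returning to the start.

Shape 5 is a quadratic bezier drawn with `<path>`. Its stroke #ff8800 means cut at S843, F703. After flipping Y the toolpath is (64.038,94.949) → (46.170,82.674) → (31.900,58.905) → (21.228,23.641).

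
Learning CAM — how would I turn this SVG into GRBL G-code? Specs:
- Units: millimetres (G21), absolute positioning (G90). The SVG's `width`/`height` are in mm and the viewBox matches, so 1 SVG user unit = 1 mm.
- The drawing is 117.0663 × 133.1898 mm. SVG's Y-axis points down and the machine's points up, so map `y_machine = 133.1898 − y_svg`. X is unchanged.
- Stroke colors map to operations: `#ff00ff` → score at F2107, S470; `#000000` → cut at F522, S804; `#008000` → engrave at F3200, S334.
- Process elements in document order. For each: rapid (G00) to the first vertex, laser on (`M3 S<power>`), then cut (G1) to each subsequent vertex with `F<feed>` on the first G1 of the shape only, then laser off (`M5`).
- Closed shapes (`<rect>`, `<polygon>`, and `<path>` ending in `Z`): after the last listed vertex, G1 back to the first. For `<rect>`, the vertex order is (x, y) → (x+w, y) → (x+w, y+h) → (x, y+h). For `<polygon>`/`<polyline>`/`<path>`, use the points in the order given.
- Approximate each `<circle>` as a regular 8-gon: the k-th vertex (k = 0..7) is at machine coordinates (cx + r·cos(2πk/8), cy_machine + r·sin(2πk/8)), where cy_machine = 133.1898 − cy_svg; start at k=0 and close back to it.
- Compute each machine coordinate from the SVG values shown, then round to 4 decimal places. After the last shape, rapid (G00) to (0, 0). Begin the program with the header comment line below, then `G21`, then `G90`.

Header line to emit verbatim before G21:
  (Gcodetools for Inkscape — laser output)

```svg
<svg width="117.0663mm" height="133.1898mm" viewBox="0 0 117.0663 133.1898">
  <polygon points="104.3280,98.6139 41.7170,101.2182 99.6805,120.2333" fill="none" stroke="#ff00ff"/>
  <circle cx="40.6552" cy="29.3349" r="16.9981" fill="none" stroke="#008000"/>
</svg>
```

viewBox `0 0 117.0663 133.1898` with mm width/height → 1 unit = 1 mm. Flip: y_m = 133.1898 − y_svg.

**Shape 1** — `<polygon>` closed polygon, stroke `#ff00ff` → score (S470, F2107). Machine vertices: (104.3280,34.5759) → (41.7170,31.9716) → (99.6805,12.9565) → (104.3280,34.5759). Closed: final G1 returns to the first vertex.

**Shape 2** — `<circle>` circle, stroke `#008000` → engrave (S334, F3200). Machine vertices: (57.6533,103.8549) → (52.6747,115.8744) → (40.6552,120.8530) → (28.6357,115.8744) → (23.6571,103.8549) → (28.6357,91.8354) → (40.6552,86.8568) → (52.6747,91.8354) → (57.6533,103.8549). Closed: final G1 returns to the first vertex.

(Gcodetools for Inkscape — laser output)
G21
G90
G00 X104.3280 Y34.5759
M3 S470
G1 X41.7170 Y31.9716 F2107
G1 X99.6805 Y12.9565
G1 X104.3280 Y34.5759
M5
G00 X57.6533 Y103.8549
M3 S334
G1 X52.6747 Y115.8744 F3200
G1 X40.6552 Y120.8530
G1 X28.6357 Y115.8744
G1 X23.6571 Y103.8549
G1 X28.6357 Y91.8354
G1 X40.6552 Y86.8568
G1 X52.6747 Y91.8354
G1 X57.6533 Y103.8549
M5
G00 X0.0000 Y0.0000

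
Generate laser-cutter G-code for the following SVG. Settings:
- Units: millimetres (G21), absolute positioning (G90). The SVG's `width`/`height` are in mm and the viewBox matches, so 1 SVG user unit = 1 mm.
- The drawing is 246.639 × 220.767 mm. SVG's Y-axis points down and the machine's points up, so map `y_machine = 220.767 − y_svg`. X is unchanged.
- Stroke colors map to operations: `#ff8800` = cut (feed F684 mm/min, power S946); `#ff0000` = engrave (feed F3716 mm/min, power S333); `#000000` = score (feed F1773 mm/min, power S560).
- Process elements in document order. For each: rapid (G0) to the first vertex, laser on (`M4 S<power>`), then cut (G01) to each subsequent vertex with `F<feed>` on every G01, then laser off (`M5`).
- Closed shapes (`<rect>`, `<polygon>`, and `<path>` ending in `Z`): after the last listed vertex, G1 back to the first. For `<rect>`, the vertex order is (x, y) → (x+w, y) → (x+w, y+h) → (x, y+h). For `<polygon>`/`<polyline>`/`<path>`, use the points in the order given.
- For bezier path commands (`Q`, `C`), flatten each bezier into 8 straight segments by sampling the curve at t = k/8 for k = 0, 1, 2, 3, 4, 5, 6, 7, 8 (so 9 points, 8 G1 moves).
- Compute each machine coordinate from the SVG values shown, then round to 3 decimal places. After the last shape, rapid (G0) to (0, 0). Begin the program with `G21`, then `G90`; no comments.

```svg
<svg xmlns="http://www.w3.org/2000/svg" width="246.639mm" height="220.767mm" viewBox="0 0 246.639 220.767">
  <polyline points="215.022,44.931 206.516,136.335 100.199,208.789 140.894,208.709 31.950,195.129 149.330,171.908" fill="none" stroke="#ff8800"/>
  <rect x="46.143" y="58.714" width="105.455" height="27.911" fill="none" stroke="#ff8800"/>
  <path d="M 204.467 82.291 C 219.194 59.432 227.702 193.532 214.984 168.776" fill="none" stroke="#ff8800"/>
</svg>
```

Since the viewBox matches the mm dimensions, user units are millimetres directly. The only transform is the Y-flip y_m = 220.767 − y_svg.

Shape 1 is a open polyline drawn with `<polyline>`. Its stroke #ff8800 means cut at S946, F684. After flipping Y the toolpath is (215.022,175.836) → (206.516,84.432) → (100.199,11.978) → (140.894,12.058) → (31.950,25.638) → (149.330,48.859).

Shape 2 is a rectangle drawn with `<rect>`. Its stroke #ff8800 means cut at S946, F684. After flipping Y the toolpath is (46.143,162.053) → (151.598,162.053) → (151.598,134.142) → (46.143,134.142) → (46.143,162.053), returning to the start.

Shape 3 is a cubic bezier drawn with `<path>`. Its stroke #ff8800 means cut at S946, F684. After flipping Y the toolpath is (204.467,138.476) → (209.669,140.307) → (214.112,131.125) → (217.620,114.630) → (220.017,94.522) → (221.128,74.504) → (220.777,58.275) → (218.788,49.537) → (214.984,51.991).

G21
G90
G0 X215.022 Y175.836
M4 S946
G01 X206.516 Y84.432 F684
G01 X100.199 Y11.978 F684
G01 X140.894 Y12.058 F684
G01 X31.950 Y25.638 F684
G01 X149.330 Y48.859 F684
M5
G0 X46.143 Y162.053
M4 S946
G01 X151.598 Y162.053 F684
G01 X151.598 Y134.142 F684
G01 X46.143 Y134.142 F684
G01 X46.143 Y162.053 F684
M5
G0 X204.467 Y138.476
M4 S946
G01 X209.669 Y140.307 F684
G01 X214.112 Y131.125 F684
G01 X217.620 Y114.630 F684
G01 X220.017 Y94.522 F684
G01 X221.128 Y74.504 F684
G01 X220.777 Y58.275 F684
G01 X218.788 Y49.537 F684
G01 X214.984 Y51.991 F684
M5
G0 X0.000 Y0.000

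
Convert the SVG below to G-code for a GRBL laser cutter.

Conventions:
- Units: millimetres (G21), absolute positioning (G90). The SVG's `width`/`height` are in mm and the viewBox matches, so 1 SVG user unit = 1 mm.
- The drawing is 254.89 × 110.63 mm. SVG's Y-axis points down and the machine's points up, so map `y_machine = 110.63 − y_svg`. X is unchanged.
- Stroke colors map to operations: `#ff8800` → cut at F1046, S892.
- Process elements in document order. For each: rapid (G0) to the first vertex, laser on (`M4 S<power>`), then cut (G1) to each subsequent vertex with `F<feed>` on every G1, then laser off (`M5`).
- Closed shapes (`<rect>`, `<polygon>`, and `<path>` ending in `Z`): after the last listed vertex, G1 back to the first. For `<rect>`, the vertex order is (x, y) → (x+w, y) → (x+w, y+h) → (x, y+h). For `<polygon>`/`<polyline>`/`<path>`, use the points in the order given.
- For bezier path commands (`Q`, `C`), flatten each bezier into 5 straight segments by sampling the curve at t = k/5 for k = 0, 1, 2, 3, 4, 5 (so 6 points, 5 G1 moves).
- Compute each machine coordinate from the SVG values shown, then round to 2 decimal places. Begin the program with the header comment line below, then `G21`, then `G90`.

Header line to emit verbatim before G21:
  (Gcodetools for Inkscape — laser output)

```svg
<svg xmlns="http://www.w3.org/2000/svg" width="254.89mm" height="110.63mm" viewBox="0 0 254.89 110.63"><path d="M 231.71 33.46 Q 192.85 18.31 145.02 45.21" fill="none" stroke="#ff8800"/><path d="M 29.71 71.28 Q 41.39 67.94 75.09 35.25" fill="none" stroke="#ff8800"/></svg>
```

viewBox `0 0 254.89 110.63` with mm width/height → 1 unit = 1 mm. Flip: y_m = 110.63 − y_svg.

**Shape 1** — `<path>` quadratic bezier, stroke `#ff8800` → cut (S892, F1046). Control points (SVG): P0=(231.71,33.46), P1=(192.85,18.31), P2=(145.02,45.21); sampled at t=k/5. Machine vertices: (231.71,77.17) → (215.81,81.55) → (199.19,82.56) → (181.85,80.21) → (163.79,74.50) → (145.02,65.42). Open path.

**Shape 2** — `<path>` quadratic bezier, stroke `#ff8800` → cut (S892, F1046). Control points (SVG): P0=(29.71,71.28), P1=(41.39,67.94), P2=(75.09,35.25); sampled at t=k/5. Machine vertices: (29.71,39.35) → (35.26,41.86) → (42.58,46.72) → (51.65,53.92) → (62.49,63.48) → (75.09,75.38). Open path.

(Gcodetools for Inkscape — laser output)
G21
G90
G0 X231.71 Y77.17
M4 S892
G1 X215.81 Y81.55 F1046
G1 X199.19 Y82.56 F1046
G1 X181.85 Y80.21 F1046
G1 X163.79 Y74.50 F1046
G1 X145.02 Y65.42 F1046
M5
G0 X29.71 Y39.35
M4 S892
G1 X35.26 Y41.86 F1046
G1 X42.58 Y46.72 F1046
G1 X51.65 Y53.92 F1046
G1 X62.49 Y63.48 F1046
G1 X75.09 Y75.38 F1046
M5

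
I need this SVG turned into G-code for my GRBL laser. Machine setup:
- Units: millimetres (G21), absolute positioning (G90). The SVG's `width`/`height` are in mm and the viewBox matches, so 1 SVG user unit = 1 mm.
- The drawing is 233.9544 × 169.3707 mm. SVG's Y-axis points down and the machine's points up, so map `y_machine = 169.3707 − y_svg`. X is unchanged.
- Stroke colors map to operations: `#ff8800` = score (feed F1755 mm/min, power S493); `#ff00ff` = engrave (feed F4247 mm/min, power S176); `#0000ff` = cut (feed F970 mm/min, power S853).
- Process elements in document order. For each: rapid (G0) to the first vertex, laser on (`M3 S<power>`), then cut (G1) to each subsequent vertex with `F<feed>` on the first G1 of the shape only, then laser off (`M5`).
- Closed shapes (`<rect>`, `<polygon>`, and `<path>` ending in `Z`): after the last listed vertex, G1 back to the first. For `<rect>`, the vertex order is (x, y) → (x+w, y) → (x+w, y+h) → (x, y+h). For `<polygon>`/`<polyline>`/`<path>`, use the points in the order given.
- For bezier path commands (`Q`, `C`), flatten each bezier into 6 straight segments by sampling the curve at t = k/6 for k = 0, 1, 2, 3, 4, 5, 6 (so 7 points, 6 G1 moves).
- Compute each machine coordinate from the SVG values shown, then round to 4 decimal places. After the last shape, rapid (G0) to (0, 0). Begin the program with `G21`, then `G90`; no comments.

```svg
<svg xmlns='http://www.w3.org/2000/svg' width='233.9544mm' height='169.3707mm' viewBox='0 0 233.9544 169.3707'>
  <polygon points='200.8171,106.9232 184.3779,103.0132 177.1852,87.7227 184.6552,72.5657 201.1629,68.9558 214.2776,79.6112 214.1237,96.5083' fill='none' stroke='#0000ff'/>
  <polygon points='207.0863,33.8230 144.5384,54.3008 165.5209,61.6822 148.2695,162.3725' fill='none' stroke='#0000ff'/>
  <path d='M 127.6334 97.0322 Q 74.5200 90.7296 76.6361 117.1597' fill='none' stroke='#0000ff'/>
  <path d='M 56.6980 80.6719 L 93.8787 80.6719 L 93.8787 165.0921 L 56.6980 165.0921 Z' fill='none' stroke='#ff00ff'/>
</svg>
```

G21
G90
G0 X200.8171 Y62.4475
M3 S853
G1 X184.3779 Y66.3575 F970
G1 X177.1852 Y81.6480
G1 X184.6552 Y96.8050
G1 X201.1629 Y100.4149
G1 X214.2776 Y89.7595
G1 X214.1237 Y72.8624
G1 X200.8171 Y62.4475
M5
G0 X207.0863 Y135.5477
M3 S853
G1 X144.5384 Y115.0699 F970
G1 X165.5209 Y107.6885
G1 X148.2695 Y6.9982
G1 X207.0863 Y135.5477
M5
G0 X127.6334 Y72.3385
M3 S853
G1 X111.4631 Y73.5301 F970
G1 X98.3611 Y72.9033
G1 X88.3274 Y70.4579
G1 X81.3620 Y66.1941
G1 X77.4649 Y60.1118
G1 X76.6361 Y52.2110
M5
G0 X56.6980 Y88.6988
M3 S176
G1 X93.8787 Y88.6988 F4247
G1 X93.8787 Y4.2786
G1 X56.6980 Y4.2786
G1 X56.6980 Y88.6988
M5
G0 X0.0000 Y0.0000

Since the viewBox matches the mm dimensions, user units are millimetres directly. The only transform is the Y-flip y_m = 169.3707 − y_svg.

Shape 1 is a regular polygon drawn with `<polygon>`. Its stroke #0000ff means cut at S853, F970. After flipping Y the toolpath is (200.8171,62.4475) → (184.3779,66.3575) → (177.1852,81.6480) → (184.6552,96.8050) → (201.1629,100.4149) → (214.2776,89.7595) → (214.1237,72.8624) → (200.8171,62.4475), returning to the start.

Shape 2 is a closed polygon drawn with `<polygon>`. Its stroke #0000ff means cut at S853, F970. After flipping Y the toolpath is (207.0863,135.5477) → (144.5384,115.0699) → (165.5209,107.6885) → (148.2695,6.9982) → (207.0863,135.5477), returning to the start.

Shape 3 is a quadratic bezier drawn with `<path>`. Its stroke #0000ff means cut at S853, F970. After flipping Y the toolpath is (127.6334,72.3385) → (111.4631,73.5301) → (98.3611,72.9033) → (88.3274,70.4579) → (81.3620,66.1941) → (77.4649,60.1118) → (76.6361,52.2110).

Shape 4 is a rectangle drawn with `<path>`. Its stroke #ff00ff means engrave at S176, F4247. After flipping Y the toolpath is (56.6980,88.6988) → (93.8787,88.6988) → (93.8787,4.2786) → (56.6980,4.2786) → (56.6980,88.6988), returning to the start.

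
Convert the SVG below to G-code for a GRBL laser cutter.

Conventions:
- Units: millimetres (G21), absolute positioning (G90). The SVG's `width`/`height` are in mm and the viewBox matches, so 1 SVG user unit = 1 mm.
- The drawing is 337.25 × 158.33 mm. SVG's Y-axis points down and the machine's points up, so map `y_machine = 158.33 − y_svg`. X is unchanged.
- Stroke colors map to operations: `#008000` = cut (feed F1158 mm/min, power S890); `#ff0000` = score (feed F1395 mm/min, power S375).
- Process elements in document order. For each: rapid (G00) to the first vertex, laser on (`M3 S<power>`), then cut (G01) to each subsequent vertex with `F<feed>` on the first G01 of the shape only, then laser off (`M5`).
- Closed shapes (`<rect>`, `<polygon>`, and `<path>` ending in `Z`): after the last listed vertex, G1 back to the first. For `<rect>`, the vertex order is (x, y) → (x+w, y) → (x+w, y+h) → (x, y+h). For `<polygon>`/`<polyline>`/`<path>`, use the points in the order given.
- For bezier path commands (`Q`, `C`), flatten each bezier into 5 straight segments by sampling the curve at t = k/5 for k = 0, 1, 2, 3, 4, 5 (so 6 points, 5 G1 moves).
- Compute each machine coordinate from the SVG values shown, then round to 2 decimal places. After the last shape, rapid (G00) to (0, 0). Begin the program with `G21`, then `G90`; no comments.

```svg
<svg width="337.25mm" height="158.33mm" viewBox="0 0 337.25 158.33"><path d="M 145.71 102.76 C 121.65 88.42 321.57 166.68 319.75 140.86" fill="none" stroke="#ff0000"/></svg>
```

1 u = 1 mm; y_m = 158.33 − y.

[1] `<path>` cubic bezier, #ff0000→score S375 F1395: (145.71,55.57) → (154.75,54.64) → (197.10,40.92) → (252.34,23.86) → (300.04,12.89) → (319.75,17.47)

G21
G90
G00 X145.71 Y55.57
M3 S375
G01 X154.75 Y54.64 F1395
G01 X197.10 Y40.92
G01 X252.34 Y23.86
G01 X300.04 Y12.89
G01 X319.75 Y17.47
M5
G00 X0.00 Y0.00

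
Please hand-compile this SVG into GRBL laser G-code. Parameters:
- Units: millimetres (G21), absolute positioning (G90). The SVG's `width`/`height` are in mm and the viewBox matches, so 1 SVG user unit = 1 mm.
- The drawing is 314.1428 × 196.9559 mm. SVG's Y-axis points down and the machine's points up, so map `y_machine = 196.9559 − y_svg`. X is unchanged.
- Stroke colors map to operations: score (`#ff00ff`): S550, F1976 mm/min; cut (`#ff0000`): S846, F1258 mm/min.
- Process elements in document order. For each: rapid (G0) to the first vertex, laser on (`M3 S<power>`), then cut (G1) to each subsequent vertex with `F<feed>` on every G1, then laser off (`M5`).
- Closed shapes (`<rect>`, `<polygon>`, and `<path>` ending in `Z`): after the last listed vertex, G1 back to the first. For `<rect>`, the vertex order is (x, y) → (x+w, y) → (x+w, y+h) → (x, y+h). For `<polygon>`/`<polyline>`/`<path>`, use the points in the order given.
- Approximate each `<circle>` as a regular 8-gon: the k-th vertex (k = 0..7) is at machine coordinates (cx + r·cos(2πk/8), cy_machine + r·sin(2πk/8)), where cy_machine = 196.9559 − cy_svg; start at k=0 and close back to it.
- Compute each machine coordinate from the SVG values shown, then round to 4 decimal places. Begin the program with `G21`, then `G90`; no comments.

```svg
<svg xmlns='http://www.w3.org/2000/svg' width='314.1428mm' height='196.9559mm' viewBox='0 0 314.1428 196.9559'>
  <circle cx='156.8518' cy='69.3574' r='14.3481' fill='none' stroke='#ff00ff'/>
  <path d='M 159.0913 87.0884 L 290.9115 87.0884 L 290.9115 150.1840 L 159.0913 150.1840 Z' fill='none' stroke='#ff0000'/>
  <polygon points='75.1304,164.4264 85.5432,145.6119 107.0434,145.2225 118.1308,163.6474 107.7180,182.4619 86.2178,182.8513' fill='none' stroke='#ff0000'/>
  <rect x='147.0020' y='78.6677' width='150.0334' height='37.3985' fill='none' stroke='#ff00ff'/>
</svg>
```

G21
G90
G0 X171.1999 Y127.5985
M3 S550
G1 X166.9974 Y137.7441 F1976
G1 X156.8518 Y141.9466 F1976
G1 X146.7062 Y137.7441 F1976
G1 X142.5037 Y127.5985 F1976
G1 X146.7062 Y117.4529 F1976
G1 X156.8518 Y113.2504 F1976
G1 X166.9974 Y117.4529 F1976
G1 X171.1999 Y127.5985 F1976
M5
G0 X159.0913 Y109.8675
M3 S846
G1 X290.9115 Y109.8675 F1258
G1 X290.9115 Y46.7719 F1258
G1 X159.0913 Y46.7719 F1258
G1 X159.0913 Y109.8675 F1258
M5
G0 X75.1304 Y32.5295
M3 S846
G1 X85.5432 Y51.3440 F1258
G1 X107.0434 Y51.7334 F1258
G1 X118.1308 Y33.3085 F1258
G1 X107.7180 Y14.4940 F1258
G1 X86.2178 Y14.1046 F1258
G1 X75.1304 Y32.5295 F1258
M5
G0 X147.0020 Y118.2882
M3 S550
G1 X297.0354 Y118.2882 F1976
G1 X297.0354 Y80.8897 F1976
G1 X147.0020 Y80.8897 F1976
G1 X147.0020 Y118.2882 F1976
M5

Since the viewBox matches the mm dimensions, user units are millimetres directly. The only transform is the Y-flip y_m = 196.9559 − y_svg.

Shape 1 is a circle drawn with `<circle>`. Its stroke #ff00ff means score at S550, F1976. After flipping Y the toolpath is (171.1999,127.5985) → (166.9974,137.7441) → (156.8518,141.9466) → (146.7062,137.7441) → (142.5037,127.5985) → (146.7062,117.4529) → (156.8518,113.2504) → (166.9974,117.4529) → (171.1999,127.5985), returning to the start.

Shape 2 is a rectangle drawn with `<path>`. Its stroke #ff0000 means cut at S846, F1258. After flipping Y the toolpath is (159.0913,109.8675) → (290.9115,109.8675) → (290.9115,46.7719) → (159.0913,46.7719) → (159.0913,109.8675), returning to the start.

Shape 3 is a regular polygon drawn with `<polygon>`. Its stroke #ff0000 means cut at S846, F1258. After flipping Y the toolpath is (75.1304,32.5295) → (85.5432,51.3440) → (107.0434,51.7334) → (118.1308,33.3085) → (107.7180,14.4940) → (86.2178,14.1046) → (75.1304,32.5295), returning to the start.

Shape 4 is a rectangle drawn with `<rect>`. Its stroke #ff00ff means score at S550, F1976. After flipping Y the toolpath is (147.0020,118.2882) → (297.0354,118.2882) → (297.0354,80.8897) → (147.0020,80.8897) → (147.0020,118.2882), returning to the start.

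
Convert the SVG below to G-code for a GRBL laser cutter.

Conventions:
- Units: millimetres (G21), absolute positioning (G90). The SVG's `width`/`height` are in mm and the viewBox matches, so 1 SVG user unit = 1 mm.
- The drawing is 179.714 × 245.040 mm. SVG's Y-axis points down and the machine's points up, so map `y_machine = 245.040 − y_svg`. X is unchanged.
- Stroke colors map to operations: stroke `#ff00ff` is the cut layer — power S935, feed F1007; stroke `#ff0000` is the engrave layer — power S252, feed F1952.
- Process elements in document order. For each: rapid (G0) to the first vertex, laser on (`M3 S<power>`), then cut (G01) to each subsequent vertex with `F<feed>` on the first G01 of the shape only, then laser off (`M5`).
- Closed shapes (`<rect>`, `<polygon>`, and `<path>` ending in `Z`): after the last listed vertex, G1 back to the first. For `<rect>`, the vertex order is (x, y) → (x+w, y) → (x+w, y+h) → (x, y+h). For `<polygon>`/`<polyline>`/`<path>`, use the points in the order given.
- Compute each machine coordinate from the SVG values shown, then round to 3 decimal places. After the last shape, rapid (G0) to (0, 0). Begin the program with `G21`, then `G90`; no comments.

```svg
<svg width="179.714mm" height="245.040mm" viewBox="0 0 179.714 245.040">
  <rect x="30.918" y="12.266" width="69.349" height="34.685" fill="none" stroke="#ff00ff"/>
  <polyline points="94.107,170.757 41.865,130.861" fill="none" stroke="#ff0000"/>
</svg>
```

G21
G90
G0 X30.918 Y232.774
M3 S935
G01 X100.267 Y232.774 F1007
G01 X100.267 Y198.089
G01 X30.918 Y198.089
G01 X30.918 Y232.774
M5
G0 X94.107 Y74.283
M3 S252
G01 X41.865 Y114.179 F1952
M5
G0 X0.000 Y0.000

Since the viewBox matches the mm dimensions, user units are millimetres directly. The only transform is the Y-flip y_m = 245.040 − y_svg.

Shape 1 is a rectangle drawn with `<rect>`. Its stroke #ff00ff means cut at S935, F1007. After flipping Y the toolpath is (30.918,232.774) → (100.267,232.774) → (100.267,198.089) → (30.918,198.089) → (30.918,232.774), returning to the start.

Shape 2 is a line segment drawn with `<polyline>`. Its stroke #ff0000 means engrave at S252, F1952. After flipping Y the toolpath is (94.107,74.283) → (41.865,114.179).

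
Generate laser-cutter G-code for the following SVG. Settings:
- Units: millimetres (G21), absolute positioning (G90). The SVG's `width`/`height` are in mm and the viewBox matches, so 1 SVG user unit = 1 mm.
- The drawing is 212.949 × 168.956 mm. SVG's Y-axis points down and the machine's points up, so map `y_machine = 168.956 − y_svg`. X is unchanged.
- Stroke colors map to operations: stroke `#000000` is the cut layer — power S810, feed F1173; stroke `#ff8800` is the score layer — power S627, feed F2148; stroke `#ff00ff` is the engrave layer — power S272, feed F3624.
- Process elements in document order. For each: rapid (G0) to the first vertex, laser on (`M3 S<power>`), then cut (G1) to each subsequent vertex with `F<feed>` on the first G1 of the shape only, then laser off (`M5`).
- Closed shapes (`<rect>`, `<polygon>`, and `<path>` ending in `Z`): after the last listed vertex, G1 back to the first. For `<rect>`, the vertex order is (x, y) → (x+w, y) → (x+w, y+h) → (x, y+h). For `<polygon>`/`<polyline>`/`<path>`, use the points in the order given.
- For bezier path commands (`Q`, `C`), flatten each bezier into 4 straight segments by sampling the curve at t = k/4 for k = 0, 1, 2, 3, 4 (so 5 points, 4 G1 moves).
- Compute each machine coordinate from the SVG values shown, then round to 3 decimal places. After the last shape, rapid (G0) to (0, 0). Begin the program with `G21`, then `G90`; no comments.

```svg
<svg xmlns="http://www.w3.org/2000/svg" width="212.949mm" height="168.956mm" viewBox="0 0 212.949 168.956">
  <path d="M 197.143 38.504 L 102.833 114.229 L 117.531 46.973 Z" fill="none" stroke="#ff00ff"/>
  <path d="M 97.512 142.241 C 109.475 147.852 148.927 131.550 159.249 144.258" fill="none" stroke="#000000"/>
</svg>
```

1 u = 1 mm; y_m = 168.956 − y.

[1] `<path>` closed polygon, #ff00ff→engrave S272 F3624: (197.143,130.452) → (102.833,54.727) → (117.531,121.983) → (197.143,130.452) (closed)

[2] `<path>` cubic bezier, #000000→cut S810 F1173: (97.512,26.715) → (110.754,25.820) → (128.996,28.368) → (146.930,29.585) → (159.249,24.698)

G21
G90
G0 X197.143 Y130.452
M3 S272
G1 X102.833 Y54.727 F3624
G1 X117.531 Y121.983
G1 X197.143 Y130.452
M5
G0 X97.512 Y26.715
M3 S810
G1 X110.754 Y25.820 F1173
G1 X128.996 Y28.368
G1 X146.930 Y29.585
G1 X159.249 Y24.698
M5
G0 X0.000 Y0.000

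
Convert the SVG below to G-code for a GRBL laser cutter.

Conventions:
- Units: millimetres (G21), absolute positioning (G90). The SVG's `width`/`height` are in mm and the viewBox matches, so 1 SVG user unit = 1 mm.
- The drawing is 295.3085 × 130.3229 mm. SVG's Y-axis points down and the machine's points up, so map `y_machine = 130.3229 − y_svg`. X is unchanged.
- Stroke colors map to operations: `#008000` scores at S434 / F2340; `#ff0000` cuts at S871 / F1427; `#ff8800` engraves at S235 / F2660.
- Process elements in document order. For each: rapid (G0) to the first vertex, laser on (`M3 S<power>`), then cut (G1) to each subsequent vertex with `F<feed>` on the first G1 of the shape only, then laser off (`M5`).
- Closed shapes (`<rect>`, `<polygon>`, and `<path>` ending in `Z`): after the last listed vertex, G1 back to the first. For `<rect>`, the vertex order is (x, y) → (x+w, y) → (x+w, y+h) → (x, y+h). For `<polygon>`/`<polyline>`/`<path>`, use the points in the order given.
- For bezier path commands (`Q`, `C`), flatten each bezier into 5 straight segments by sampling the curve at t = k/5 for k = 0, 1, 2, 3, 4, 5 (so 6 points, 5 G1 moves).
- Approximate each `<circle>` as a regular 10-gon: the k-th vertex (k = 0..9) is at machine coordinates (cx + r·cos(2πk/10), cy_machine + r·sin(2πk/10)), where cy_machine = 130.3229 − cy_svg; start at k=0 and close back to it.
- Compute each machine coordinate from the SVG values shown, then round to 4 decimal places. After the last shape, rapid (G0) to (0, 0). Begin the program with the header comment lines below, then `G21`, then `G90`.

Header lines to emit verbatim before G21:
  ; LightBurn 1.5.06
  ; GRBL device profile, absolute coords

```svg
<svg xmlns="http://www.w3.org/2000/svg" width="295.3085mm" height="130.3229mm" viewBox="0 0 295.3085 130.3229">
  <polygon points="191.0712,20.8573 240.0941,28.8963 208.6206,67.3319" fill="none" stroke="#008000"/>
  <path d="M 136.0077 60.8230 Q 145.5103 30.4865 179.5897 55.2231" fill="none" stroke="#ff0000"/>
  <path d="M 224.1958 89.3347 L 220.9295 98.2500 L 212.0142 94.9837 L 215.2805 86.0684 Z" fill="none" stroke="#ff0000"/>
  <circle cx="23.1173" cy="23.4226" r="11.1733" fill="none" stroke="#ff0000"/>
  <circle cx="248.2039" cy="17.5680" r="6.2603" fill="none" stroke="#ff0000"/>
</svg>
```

viewBox `0 0 295.3085 130.3229` with mm width/height → 1 unit = 1 mm. Flip: y_m = 130.3229 − y_svg.

**Shape 1** — `<polygon>` regular polygon, stroke `#008000` → score (S434, F2340). Machine vertices: (191.0712,109.4656) → (240.0941,101.4266) → (208.6206,62.9910) → (191.0712,109.4656). Closed: final G1 returns to the first vertex.

**Shape 2** — `<path>` quadratic bezier, stroke `#ff0000` → cut (S871, F1427). Control points (SVG): P0=(136.0077,60.8230), P1=(145.5103,30.4865), P2=(179.5897,55.2231); sampled at t=k/5. Machine vertices: (136.0077,69.4999) → (140.7918,79.4316) → (147.5421,84.9574) → (156.2585,86.0774) → (166.9410,82.7915) → (179.5897,75.0998). Open path.

**Shape 3** — `<path>` regular polygon, stroke `#ff0000` → cut (S871, F1427). Machine vertices: (224.1958,40.9882) → (220.9295,32.0729) → (212.0142,35.3392) → (215.2805,44.2545) → (224.1958,40.9882). Closed: final G1 returns to the first vertex.

**Shape 4** — `<circle>` circle, stroke `#ff0000` → cut (S871, F1427). Machine vertices: (34.2906,106.9003) → (32.1567,113.4678) → (26.5700,117.5267) → (19.6646,117.5267) → (14.0779,113.4678) → (11.9440,106.9003) → (14.0779,100.3328) → (19.6646,96.2739) → (26.5700,96.2739) → (32.1567,100.3328) → (34.2906,106.9003). Closed: final G1 returns to the first vertex.

**Shape 5** — `<circle>` circle, stroke `#ff0000` → cut (S871, F1427). Machine vertices: (254.4642,112.7549) → (253.2686,116.4346) → (250.1384,118.7088) → (246.2694,118.7088) → (243.1392,116.4346) → (241.9436,112.7549) → (243.1392,109.0752) → (246.2694,106.8010) → (250.1384,106.8010) → (253.2686,109.0752) → (254.4642,112.7549). Closed: final G1 returns to the first vertex.

; LightBurn 1.5.06
; GRBL device profile, absolute coords
G21
G90
G0 X191.0712 Y109.4656
M3 S434
G1 X240.0941 Y101.4266 F2340
G1 X208.6206 Y62.9910
G1 X191.0712 Y109.4656
M5
G0 X136.0077 Y69.4999
M3 S871
G1 X140.7918 Y79.4316 F1427
G1 X147.5421 Y84.9574
G1 X156.2585 Y86.0774
G1 X166.9410 Y82.7915
G1 X179.5897 Y75.0998
M5
G0 X224.1958 Y40.9882
M3 S871
G1 X220.9295 Y32.0729 F1427
G1 X212.0142 Y35.3392
G1 X215.2805 Y44.2545
G1 X224.1958 Y40.9882
M5
G0 X34.2906 Y106.9003
M3 S871
G1 X32.1567 Y113.4678 F1427
G1 X26.5700 Y117.5267
G1 X19.6646 Y117.5267
G1 X14.0779 Y113.4678
G1 X11.9440 Y106.9003
G1 X14.0779 Y100.3328
G1 X19.6646 Y96.2739
G1 X26.5700 Y96.2739
G1 X32.1567 Y100.3328
G1 X34.2906 Y106.9003
M5
G0 X254.4642 Y112.7549
M3 S871
G1 X253.2686 Y116.4346 F1427
G1 X250.1384 Y118.7088
G1 X246.2694 Y118.7088
G1 X243.1392 Y116.4346
G1 X241.9436 Y112.7549
G1 X243.1392 Y109.0752
G1 X246.2694 Y106.8010
G1 X250.1384 Y106.8010
G1 X253.2686 Y109.0752
G1 X254.4642 Y112.7549
M5
G0 X0.0000 Y0.0000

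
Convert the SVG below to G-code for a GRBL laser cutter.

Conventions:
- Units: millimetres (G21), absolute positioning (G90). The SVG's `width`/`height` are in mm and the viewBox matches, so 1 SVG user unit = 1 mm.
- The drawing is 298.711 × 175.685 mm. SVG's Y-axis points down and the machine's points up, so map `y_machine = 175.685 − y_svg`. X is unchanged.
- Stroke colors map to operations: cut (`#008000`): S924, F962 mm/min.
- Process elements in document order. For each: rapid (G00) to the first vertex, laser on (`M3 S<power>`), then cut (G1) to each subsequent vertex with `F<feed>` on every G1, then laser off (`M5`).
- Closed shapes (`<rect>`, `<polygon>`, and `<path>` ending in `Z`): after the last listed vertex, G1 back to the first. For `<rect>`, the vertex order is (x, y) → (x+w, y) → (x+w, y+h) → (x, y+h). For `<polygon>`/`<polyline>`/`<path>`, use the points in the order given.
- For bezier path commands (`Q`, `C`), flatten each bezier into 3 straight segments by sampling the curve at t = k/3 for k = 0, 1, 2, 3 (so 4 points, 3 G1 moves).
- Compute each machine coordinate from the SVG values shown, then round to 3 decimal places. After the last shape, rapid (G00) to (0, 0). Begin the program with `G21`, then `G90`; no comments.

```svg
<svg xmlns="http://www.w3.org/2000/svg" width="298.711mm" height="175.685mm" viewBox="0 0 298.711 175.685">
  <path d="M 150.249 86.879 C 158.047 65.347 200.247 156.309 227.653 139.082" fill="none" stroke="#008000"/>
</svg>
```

G21
G90
G00 X150.249 Y88.806
M3 S924
G1 X167.692 Y81.013 F962
G1 X197.138 Y47.266 F962
G1 X227.653 Y36.603 F962
M5
G00 X0.000 Y0.000

1 u = 1 mm; y_m = 175.685 − y.

[1] `<path>` cubic bezier, #008000→cut S924 F962: (150.249,88.806) → (167.692,81.013) → (197.138,47.266) → (227.653,36.603)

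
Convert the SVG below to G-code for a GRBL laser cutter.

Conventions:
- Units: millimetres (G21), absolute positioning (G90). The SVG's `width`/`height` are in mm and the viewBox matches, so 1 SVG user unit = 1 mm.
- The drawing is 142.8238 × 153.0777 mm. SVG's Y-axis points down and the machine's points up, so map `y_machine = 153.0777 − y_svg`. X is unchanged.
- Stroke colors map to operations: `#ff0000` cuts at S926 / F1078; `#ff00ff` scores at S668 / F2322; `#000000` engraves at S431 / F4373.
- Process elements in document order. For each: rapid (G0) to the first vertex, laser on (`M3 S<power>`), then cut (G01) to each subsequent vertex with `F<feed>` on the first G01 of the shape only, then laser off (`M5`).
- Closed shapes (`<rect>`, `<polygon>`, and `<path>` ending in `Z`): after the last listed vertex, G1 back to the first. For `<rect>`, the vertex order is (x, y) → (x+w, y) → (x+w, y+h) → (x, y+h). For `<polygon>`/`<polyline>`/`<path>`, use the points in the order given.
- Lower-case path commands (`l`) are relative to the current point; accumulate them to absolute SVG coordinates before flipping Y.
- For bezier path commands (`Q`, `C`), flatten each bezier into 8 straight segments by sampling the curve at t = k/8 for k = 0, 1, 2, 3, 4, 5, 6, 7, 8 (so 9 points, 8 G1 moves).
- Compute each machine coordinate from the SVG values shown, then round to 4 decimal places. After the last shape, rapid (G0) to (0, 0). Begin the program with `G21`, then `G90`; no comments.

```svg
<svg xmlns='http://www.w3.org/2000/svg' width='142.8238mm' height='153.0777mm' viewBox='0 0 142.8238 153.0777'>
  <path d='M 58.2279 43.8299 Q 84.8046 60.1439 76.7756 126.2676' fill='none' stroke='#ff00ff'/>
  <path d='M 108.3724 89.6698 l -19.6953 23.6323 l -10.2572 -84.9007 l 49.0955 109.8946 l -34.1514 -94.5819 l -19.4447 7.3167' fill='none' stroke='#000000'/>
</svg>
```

G21
G90
G0 X58.2279 Y109.2478
M3 S668
G01 X64.3314 Y104.3910 F2322
G01 X69.3534 Y97.9777
G01 X73.2940 Y90.0078
G01 X76.1532 Y80.4814
G01 X77.9309 Y69.3984
G01 X78.6272 Y56.7588
G01 X78.2421 Y42.5627
G01 X76.7756 Y26.8101
M5
G0 X108.3724 Y63.4079
M3 S431
G01 X88.6771 Y39.7756 F4373
G01 X78.4199 Y124.6763
G01 X127.5154 Y14.7817
G01 X93.3640 Y109.3636
G01 X73.9193 Y102.0469
M5
G0 X0.0000 Y0.0000

1 u = 1 mm; y_m = 153.0777 − y.

[1] `<path>` quadratic bezier, #ff00ff→score S668 F2322: (58.2279,109.2478) → (64.3314,104.3910) → (69.3534,97.9777) → (73.2940,90.0078) → (76.1532,80.4814) → (77.9309,69.3984) → (78.6272,56.7588) → (78.2421,42.5627) → (76.7756,26.8101)

[2] `<path>` open polyline, #000000→engrave S431 F4373: (108.3724,63.4079) → (88.6771,39.7756) → (78.4199,124.6763) → (127.5154,14.7817) → (93.3640,109.3636) → (73.9193,102.0469)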